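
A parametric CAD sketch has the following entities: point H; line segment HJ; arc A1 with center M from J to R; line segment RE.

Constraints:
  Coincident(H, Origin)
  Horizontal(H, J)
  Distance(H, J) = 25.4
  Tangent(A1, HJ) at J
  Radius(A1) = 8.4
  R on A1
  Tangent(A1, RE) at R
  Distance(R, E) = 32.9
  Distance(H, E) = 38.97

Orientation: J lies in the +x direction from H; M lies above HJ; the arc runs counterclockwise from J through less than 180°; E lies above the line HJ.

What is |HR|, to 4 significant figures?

34.53

Checks: |MJ| = 8.400 ✓; |MR| = 8.400 ✓; ∠(MR, RE) = 90.00° ✓; |RE| = 32.90 ✓; |HE| = 38.97 ✓.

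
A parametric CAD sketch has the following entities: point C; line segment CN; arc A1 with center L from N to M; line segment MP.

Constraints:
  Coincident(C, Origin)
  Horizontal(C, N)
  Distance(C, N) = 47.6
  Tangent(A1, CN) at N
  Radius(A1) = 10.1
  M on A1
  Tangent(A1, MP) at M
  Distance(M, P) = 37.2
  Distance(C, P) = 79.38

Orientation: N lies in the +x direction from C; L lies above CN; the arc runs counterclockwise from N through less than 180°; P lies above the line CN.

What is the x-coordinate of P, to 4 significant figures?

66.14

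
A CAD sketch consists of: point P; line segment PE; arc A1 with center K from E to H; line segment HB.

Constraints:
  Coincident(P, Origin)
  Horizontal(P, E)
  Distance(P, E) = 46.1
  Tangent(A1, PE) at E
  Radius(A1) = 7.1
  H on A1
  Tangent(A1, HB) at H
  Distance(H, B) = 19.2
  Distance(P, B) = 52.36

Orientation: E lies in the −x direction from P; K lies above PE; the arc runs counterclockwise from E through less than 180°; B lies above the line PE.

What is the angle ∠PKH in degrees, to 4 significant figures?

24.71°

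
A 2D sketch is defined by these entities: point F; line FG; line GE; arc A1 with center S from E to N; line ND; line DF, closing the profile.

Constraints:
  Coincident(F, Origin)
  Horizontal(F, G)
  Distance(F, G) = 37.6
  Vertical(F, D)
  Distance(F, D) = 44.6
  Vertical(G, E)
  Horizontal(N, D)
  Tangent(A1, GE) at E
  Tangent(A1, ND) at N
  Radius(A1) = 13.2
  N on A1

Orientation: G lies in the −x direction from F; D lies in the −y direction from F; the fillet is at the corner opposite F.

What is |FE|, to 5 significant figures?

48.987

F is at the origin; F and G share the same y with |FG| = 37.6 and G on the −x side, so G = (-37.600, 0.0000). F and D share the same x with |FD| = 44.6 and D on the −y side, so D = (0.0000, -44.600). The virtual corner opposite F is at (-37.600, -44.600). A1 meets GE tangentially, so SE is at right angles to GE and since A1 is tangent to ND there, SN ⟂ ND, with radius 13.2, so the center S sits 13.2 in from both sides at S = (-24.400, -31.400). That places the tangent points at E = (-37.600, -31.400) on GE and N = (-24.400, -44.600) on ND. Then |FE| = |E − F| = 48.987.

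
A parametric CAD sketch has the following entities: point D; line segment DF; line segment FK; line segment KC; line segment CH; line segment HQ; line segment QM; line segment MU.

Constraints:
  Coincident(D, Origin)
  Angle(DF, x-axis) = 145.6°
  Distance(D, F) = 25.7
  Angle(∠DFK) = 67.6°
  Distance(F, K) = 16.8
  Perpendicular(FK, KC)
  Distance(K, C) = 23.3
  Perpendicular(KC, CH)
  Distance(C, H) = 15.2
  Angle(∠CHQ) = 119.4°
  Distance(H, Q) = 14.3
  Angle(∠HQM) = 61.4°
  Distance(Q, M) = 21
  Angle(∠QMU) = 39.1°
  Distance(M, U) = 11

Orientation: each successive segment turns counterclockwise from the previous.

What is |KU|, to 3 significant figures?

20.1

D is at the origin; DF runs at 145.6° with length 25.7, so F = (-21.2, 14.5). ∠DFK = 67.6° gives FK at -102° from the x-axis; with |FK| = 16.8, K = (-24.7, -1.91). FK is perpendicular to KC, so KC runs at -12.0°; with |KC| = 23.3, C = (-1.91, -6.76). KC ⟂ CH, so CH runs at 78.0°; with |CH| = 15.2, H = (1.25, 8.11). ∠CHQ = 119.4° gives HQ at 139° from the x-axis; with |HQ| = 14.3, Q = (-9.47, 17.6). ∠HQM = 61.4° gives QM at -103° from the x-axis; with |QM| = 21.0, M = (-14.1, -2.91). ∠QMU = 39.1° gives MU at 38.1° from the x-axis; with |MU| = 11.0, U = (-5.47, 3.88). Then |KU| = |U − K| = 20.1.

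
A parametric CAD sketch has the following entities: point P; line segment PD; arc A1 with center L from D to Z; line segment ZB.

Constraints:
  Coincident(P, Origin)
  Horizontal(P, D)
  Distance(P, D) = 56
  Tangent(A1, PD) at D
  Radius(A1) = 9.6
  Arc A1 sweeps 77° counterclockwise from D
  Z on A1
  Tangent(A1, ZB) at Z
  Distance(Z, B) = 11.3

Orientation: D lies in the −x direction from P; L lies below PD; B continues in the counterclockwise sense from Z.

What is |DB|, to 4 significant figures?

21.95

P is at the origin; P and D share the same y with |PD| = 56.0 and D on the −x side, so D = (-56.00, 0.000). Since A1 is tangent to PD there, LD ⟂ PD, so L = D + (0, -9.6) = (-56.00, -9.600). On A1, D sits at bearing 90° from L; a 77° counterclockwise sweep puts Z at bearing 167°, so Z = L + 9.6·(cos 167°, sin 167°) = (-65.35, -7.440). Tangency of A1 to ZB means the radius LZ is perpendicular to ZB, so ZB runs along (−sin 167°, cos 167°); with |ZB| = 11.3, B = (-67.90, -18.45). Then |DB| = |B − D| = 21.95.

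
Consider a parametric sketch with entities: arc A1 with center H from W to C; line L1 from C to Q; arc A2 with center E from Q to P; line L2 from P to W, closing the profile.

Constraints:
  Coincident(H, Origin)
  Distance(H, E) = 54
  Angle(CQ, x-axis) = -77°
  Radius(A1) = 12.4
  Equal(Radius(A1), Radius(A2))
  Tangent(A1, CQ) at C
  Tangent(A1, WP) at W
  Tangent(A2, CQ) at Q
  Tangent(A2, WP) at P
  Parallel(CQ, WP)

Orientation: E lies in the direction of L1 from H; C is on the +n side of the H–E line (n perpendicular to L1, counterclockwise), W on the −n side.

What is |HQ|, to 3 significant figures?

55.4

The slot axis is L1's direction at -77.0°, so u = (cos -77.0°, sin -77.0°) = (0.225, -0.974) and n = (−sin -77.0°, cos -77.0°) = (0.974, 0.225). H is at the origin and E lies 54.0 along u from H, so E = 54.0·u = (12.1, -52.6). Tangency of A1 to both parallel lines with radius 12.4 puts C and W at H ± 12.4·n: C = (12.1, 2.79), W = (-12.1, -2.79). Equal radii place Q and P the same way about E: Q = E + 12.4·n = (24.2, -49.8), P = E − 12.4·n = (0.0652, -55.4). Then |HQ| = |Q − H| = 55.4.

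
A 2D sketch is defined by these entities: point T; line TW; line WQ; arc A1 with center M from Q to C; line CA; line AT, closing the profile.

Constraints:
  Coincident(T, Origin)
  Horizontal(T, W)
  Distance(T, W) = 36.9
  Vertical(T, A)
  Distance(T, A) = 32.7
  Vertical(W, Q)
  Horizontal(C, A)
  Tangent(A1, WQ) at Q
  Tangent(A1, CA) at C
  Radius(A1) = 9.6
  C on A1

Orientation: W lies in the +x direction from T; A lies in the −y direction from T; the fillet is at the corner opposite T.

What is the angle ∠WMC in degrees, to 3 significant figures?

157°

T is at the origin; TW is horizontal with |TW| = 36.9 and W on the +x side, so W = (36.9, 0.00). T and A share the same x with |TA| = 32.7 and A on the −y side, so A = (0.00, -32.7). The virtual corner opposite T is at (36.9, -32.7). Tangency of A1 to WQ means the radius MQ is perpendicular to WQ and tangency of A1 to CA means the radius MC is perpendicular to CA, with radius 9.6, so the center M sits 9.6 in from both sides at M = (27.3, -23.1). That places the tangent points at Q = (36.9, -23.1) on WQ and C = (27.3, -32.7) on CA. Then cos ∠WMC = MW·MC / (|MW||MC|), giving 157°.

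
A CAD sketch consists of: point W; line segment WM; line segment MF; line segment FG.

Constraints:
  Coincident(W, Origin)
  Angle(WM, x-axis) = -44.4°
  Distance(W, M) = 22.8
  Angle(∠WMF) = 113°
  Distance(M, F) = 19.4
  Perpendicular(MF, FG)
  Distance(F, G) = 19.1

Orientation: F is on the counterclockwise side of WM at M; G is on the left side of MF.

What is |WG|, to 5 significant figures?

28.372

W is at the origin; WM runs at -44.4° with length 22.8, so M = 22.8·(cos -44.4°, sin -44.4°) = (16.290, -15.952). ∠WMF = 113.0°, so MF runs at -44.4° + (180° − 113.0°) = 22.600° from the x-axis; with |MF| = 19.4, F = M + 19.4·(cos 22.600°, sin 22.600°) = (34.200, -8.4970). MF ⟂ FG; with |FG| = 19.1 on the left of MF, G = F + 19.1·(-0.38430, 0.92321) = (26.860, 9.1363). Then |WG| = |G − W| = 28.372.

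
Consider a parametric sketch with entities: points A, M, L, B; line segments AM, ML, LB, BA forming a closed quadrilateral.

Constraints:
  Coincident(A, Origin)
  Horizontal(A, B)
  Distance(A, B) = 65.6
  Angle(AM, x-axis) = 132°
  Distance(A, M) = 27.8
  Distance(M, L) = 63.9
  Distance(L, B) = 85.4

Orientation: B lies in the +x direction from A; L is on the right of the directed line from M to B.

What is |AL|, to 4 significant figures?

43.28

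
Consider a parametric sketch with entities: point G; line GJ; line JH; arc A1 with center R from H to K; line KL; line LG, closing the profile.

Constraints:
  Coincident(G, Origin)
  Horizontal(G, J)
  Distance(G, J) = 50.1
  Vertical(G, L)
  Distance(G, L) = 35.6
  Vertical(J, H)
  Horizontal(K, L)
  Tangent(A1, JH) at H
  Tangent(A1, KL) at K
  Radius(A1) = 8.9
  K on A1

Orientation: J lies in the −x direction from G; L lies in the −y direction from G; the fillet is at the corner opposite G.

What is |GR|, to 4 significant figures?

49.10

GL is vertical with |GL| = 35.6 and L on the −y side, so L = (0.000, -35.60). The virtual corner opposite G is at (-50.10, -35.60). A1 meets JH tangentially, so RH is at right angles to JH and since A1 is tangent to KL there, RK ⟂ KL, with radius 8.9, so the center R sits 8.9 in from both sides at R = (-41.20, -26.70). Then |GR| = |R − G| = 49.10.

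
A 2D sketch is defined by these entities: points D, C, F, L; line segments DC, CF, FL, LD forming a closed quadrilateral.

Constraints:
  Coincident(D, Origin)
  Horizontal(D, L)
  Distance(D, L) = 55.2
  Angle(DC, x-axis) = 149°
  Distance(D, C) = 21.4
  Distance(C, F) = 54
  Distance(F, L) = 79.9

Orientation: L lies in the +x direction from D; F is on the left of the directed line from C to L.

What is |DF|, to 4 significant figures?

60.66

Checks: |CF| = 54.00 ✓; |FL| = 79.90 ✓.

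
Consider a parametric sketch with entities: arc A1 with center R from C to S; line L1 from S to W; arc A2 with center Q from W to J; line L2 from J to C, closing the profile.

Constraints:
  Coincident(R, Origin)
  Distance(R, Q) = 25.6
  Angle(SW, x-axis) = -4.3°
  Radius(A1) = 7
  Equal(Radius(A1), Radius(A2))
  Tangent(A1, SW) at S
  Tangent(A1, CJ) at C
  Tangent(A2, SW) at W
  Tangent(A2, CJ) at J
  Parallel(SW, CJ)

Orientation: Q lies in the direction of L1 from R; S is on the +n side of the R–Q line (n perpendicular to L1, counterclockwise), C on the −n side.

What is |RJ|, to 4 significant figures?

26.54

The slot axis is L1's direction at -4.3°, so u = (cos -4.3°, sin -4.3°) = (0.9972, -0.07498) and n = (−sin -4.3°, cos -4.3°) = (0.07498, 0.9972). R is at the origin and Q lies 25.6 along u from R, so Q = 25.6·u = (25.53, -1.919). Tangency of A1 to both parallel lines with radius 7.0 puts S and C at R ± 7.0·n: S = (0.5249, 6.980), C = (-0.5249, -6.980). Equal radii place W and J the same way about Q: W = Q + 7.0·n = (26.05, 5.061), J = Q − 7.0·n = (25.00, -8.900). Then |RJ| = |J − R| = 26.54.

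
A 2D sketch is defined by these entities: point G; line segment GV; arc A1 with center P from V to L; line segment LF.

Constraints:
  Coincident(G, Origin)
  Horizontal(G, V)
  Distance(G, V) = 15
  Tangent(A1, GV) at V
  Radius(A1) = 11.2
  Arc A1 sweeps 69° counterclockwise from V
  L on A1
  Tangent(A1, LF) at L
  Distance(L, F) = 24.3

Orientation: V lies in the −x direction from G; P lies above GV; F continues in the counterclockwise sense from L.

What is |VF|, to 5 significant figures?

35.491

G is at the origin; GV is horizontal with |GV| = 15.0 and V on the −x side, so V = (-15.000, 0.0000). Tangency of A1 to GV means the radius PV is perpendicular to GV, so P = V + (0, 11.2) = (-15.000, 11.200). On A1, V sits at bearing -90° from P; a 69° counterclockwise sweep puts L at bearing -21°, so L = P + 11.2·(cos -21°, sin -21°) = (-4.5439, 7.1863). Tangency of A1 to LF means the radius PL is perpendicular to LF, so LF runs along (−sin -21°, cos -21°); with |LF| = 24.3, F = (4.1644, 29.872). Then |VF| = |F − V| = 35.491.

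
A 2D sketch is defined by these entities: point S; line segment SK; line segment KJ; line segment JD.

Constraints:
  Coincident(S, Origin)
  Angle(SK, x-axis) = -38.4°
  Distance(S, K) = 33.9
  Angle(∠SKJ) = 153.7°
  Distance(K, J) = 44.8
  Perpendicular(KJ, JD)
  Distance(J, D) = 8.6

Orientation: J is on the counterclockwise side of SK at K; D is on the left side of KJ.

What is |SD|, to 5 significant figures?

75.464

∠SKJ = 153.7°, so KJ runs at -38.4° + (180° − 153.7°) = -12.100° from the x-axis; with |KJ| = 44.8, J = K + 44.8·(cos -12.100°, sin -12.100°) = (70.372, -30.448). The perpendicularity gives JD at right angles to KJ; with |JD| = 8.6 on the left of KJ, D = J + 8.6·(0.20962, 0.97778) = (72.175, -22.039). Then |SD| = |D − S| = 75.464.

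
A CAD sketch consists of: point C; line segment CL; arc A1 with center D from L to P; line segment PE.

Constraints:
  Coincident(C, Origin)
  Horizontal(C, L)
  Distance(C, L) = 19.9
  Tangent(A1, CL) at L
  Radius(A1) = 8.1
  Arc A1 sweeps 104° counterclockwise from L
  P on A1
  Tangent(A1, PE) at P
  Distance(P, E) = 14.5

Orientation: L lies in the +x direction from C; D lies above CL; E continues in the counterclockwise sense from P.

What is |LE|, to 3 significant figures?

24.5

C is at the origin; CL is horizontal with |CL| = 19.9 and L on the +x side, so L = (19.9, 0.00). Since A1 is tangent to CL there, DL ⟂ CL, so D = L + (0, 8.1) = (19.9, 8.10). On A1, L sits at bearing -90° from D; a 104° counterclockwise sweep puts P at bearing 14°, so P = D + 8.1·(cos 14°, sin 14°) = (27.8, 10.1). The tangent condition forces DP to be normal to PE, so PE runs along (−sin 14°, cos 14°); with |PE| = 14.5, E = (24.3, 24.1). Then |LE| = |E − L| = 24.5.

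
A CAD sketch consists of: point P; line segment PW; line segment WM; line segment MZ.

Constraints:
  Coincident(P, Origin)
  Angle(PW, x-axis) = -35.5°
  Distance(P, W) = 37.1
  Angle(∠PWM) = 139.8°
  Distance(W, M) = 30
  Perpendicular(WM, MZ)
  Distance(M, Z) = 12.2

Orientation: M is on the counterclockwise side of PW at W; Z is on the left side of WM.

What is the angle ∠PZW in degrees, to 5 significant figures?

33.515°

P is at the origin; PW runs at -35.5° with length 37.1, so W = 37.1·(cos -35.5°, sin -35.5°) = (30.204, -21.544). ∠PWM = 139.8°, so WM runs at -35.5° + (180° − 139.8°) = 4.7000° from the x-axis; with |WM| = 30.0, M = W + 30.0·(cos 4.7000°, sin 4.7000°) = (60.103, -19.086). WM ⟂ MZ; with |MZ| = 12.2 on the left of WM, Z = M + 12.2·(-0.081939, 0.99664) = (59.103, -6.9269). Then cos ∠PZW = ZP·ZW / (|ZP||ZW|), giving 33.515°.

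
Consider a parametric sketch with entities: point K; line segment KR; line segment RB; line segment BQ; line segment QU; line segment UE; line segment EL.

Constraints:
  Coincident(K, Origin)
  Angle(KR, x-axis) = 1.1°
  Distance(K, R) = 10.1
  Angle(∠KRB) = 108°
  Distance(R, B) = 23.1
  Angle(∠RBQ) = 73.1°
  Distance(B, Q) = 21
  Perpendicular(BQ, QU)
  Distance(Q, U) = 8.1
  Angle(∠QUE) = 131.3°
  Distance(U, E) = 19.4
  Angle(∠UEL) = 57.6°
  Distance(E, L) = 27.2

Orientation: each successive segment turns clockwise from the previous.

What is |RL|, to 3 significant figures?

28.4

∠QUE = 131.3° gives UE at 43.5° from the x-axis; with |UE| = 19.4, E = (10.4, -0.992). ∠UEL = 57.6° gives EL at -78.9° from the x-axis; with |EL| = 27.2, L = (15.7, -27.7). Then |RL| = |L − R| = 28.4.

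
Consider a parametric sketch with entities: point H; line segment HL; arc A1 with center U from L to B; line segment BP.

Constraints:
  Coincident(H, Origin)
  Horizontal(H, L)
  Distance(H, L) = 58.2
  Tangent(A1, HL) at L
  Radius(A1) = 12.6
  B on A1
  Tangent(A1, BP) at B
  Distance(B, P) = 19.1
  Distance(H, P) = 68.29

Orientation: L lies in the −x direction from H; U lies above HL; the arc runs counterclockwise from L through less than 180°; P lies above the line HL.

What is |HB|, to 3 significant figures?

51.6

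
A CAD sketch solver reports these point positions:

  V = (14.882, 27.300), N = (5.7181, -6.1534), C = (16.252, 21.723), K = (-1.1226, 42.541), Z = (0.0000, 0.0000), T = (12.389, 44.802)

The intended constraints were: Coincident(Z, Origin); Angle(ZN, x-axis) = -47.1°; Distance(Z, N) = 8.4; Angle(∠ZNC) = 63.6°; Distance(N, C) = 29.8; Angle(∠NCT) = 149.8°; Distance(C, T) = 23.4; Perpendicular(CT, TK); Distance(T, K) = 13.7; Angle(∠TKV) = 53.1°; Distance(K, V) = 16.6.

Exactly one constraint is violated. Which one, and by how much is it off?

Distance(K, V) = 16.6 — off by 5.50.

Z = (0.00, 0.00) ✓; ZN at -47.10° ✓; |ZN| = 8.400 ✓; ∠ZNC = 63.60° ✓; |NC| = 29.80 ✓; ∠NCT = 149.8° ✓; |CT| = 23.40 ✓; ∠(CT, TK) = 90.00° ✓; |TK| = 13.70 ✓; ∠TKV = 53.10° ✓; |KV| = 22.10 ✗.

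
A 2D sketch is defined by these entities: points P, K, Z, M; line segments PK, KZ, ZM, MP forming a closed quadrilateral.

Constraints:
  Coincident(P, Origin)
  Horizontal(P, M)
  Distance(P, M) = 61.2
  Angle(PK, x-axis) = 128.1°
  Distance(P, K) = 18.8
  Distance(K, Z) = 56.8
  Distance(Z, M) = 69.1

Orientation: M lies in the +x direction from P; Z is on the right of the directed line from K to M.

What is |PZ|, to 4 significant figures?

39.91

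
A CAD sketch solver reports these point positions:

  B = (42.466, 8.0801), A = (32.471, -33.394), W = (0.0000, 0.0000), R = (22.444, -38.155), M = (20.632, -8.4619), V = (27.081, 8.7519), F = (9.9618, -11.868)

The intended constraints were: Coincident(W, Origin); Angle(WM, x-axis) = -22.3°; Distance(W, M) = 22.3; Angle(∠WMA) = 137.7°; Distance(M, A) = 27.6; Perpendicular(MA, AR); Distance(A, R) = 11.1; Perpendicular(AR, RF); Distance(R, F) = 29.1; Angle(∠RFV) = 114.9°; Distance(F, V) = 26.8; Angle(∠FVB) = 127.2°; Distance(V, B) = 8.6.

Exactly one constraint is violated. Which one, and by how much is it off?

Distance(V, B) = 8.6 — off by 6.80.

W = (0.00, 0.00) ✓; WM at -22.30° ✓; |WM| = 22.30 ✓; ∠WMA = 137.7° ✓; |MA| = 27.60 ✓; ∠(MA, AR) = 90.00° ✓; |AR| = 11.10 ✓; ∠(AR, RF) = 90.00° ✓; |RF| = 29.10 ✓; ∠RFV = 114.9° ✓; |FV| = 26.80 ✓; ∠FVB = 127.2° ✓; |VB| = 15.40 ✗.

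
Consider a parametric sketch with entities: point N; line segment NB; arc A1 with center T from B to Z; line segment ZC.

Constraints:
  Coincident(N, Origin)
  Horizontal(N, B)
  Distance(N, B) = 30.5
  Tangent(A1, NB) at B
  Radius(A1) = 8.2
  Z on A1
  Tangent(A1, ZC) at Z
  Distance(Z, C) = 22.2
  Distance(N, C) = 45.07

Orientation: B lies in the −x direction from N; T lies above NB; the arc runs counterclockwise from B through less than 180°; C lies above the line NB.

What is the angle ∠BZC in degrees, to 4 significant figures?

123.1°

N is at the origin; N and B share the same y with |NB| = 30.5 and B on the −x side, so B = (-30.50, 0.000). Since A1 is tangent to NB there, TB ⟂ NB, so T = B + (0, 8.2) = (-30.50, 8.200). Since TZ ⟂ ZC (tangency), |TC| = √(8.2² + 22.2²) = 23.67 regardless of where Z sits on A1. So C lies on both circle(N, 45.07) and circle(T, 23.67); the above-NB intersection is C = (-31.91, 31.82). Z is the foot of the tangent from C: Z = (-22.99, 11.50).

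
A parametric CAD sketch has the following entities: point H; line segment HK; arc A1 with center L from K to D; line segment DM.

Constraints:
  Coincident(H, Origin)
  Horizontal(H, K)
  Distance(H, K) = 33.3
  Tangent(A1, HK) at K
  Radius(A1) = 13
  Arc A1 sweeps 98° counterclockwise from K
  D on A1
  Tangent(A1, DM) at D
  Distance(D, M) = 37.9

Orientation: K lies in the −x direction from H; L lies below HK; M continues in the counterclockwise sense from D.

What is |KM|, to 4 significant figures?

52.89

On A1, K sits at bearing 90° from L; a 98° counterclockwise sweep puts D at bearing 188°, so D = L + 13.0·(cos 188°, sin 188°) = (-46.17, -14.81). Since A1 is tangent to DM there, LD ⟂ DM, so DM runs along (−sin 188°, cos 188°); with |DM| = 37.9, M = (-40.90, -52.34). Then |KM| = |M − K| = 52.89.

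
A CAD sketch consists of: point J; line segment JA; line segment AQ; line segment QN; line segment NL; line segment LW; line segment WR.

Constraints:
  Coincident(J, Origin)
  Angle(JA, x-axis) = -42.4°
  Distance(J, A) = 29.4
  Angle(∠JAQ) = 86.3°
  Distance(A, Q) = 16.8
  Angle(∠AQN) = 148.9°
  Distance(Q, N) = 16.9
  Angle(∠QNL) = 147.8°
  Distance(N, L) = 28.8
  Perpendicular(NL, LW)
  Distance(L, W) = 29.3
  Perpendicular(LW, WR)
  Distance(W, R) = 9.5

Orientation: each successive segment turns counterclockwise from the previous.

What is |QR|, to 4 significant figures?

39.25

NL is perpendicular to LW, so LW runs at -155.4°; with |LW| = 29.3, W = (-4.180, 24.03). The perpendicularity gives WR at right angles to LW, so WR runs at -65.40°; with |WR| = 9.5, R = (-0.2250, 15.39). Then |QR| = |R − Q| = 39.25.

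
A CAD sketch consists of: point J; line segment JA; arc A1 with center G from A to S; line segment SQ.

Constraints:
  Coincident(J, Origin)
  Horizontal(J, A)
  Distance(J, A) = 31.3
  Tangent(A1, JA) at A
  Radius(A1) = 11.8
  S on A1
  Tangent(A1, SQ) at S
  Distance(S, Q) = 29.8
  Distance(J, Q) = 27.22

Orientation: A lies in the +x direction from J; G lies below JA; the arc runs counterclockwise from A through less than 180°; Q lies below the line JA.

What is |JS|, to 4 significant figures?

22.66

J is at the origin; J and A share the same y with |JA| = 31.3 and A on the +x side, so A = (31.30, 0.000). A1 meets JA tangentially, so GA is at right angles to JA, so G = A + (0, -11.8) = (31.30, -11.80). Since GS ⟂ SQ (tangency), |GQ| = √(11.8² + 29.8²) = 32.05 regardless of where S sits on A1. So Q lies on both circle(J, 27.22) and circle(G, 32.05); the below-JA intersection is Q = (3.105, -27.04). S is the foot of the tangent from Q: S = (22.26, -4.215).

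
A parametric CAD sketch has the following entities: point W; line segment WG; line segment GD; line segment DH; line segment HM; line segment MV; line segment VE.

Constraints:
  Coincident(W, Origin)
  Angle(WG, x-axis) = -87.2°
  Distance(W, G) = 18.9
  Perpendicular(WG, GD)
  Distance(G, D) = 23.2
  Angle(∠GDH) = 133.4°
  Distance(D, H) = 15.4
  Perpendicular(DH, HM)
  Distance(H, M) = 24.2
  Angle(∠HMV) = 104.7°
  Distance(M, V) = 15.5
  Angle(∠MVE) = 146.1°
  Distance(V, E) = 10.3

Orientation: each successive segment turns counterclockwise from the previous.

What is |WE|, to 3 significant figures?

8.75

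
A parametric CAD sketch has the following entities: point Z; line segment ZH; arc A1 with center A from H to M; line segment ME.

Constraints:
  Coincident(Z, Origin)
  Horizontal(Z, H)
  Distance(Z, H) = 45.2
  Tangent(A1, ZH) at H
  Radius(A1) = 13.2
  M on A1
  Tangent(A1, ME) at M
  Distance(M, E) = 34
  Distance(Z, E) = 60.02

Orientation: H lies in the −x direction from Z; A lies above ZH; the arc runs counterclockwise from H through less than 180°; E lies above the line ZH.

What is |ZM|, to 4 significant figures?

35.21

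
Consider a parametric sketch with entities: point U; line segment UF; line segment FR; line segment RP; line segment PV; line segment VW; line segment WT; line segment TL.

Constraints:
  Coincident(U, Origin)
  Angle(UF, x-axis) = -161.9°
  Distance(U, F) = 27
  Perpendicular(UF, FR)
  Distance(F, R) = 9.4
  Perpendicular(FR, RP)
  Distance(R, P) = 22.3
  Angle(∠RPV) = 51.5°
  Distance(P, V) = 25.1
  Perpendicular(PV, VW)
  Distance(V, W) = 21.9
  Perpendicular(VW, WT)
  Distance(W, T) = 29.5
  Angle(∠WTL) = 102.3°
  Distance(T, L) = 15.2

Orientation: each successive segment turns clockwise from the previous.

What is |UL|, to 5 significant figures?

20.506

The perpendicularity gives WT at right angles to VW, so WT runs at 69.600°; with |WT| = 29.5, T = (-26.381, 19.232). ∠WTL = 102.3° gives TL at -8.1000° from the x-axis; with |TL| = 15.2, L = (-11.332, 17.091). Then |UL| = |L − U| = 20.506.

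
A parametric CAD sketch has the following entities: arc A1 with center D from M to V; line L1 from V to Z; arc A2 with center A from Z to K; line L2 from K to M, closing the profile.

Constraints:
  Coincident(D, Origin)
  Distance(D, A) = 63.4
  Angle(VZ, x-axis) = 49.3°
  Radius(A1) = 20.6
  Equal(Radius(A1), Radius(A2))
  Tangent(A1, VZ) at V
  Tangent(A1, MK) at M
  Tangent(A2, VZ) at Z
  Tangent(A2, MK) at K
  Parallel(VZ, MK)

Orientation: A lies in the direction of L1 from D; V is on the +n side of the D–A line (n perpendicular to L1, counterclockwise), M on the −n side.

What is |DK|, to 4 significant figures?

66.66

The slot axis is L1's direction at 49.3°, so u = (cos 49.3°, sin 49.3°) = (0.6521, 0.7581) and n = (−sin 49.3°, cos 49.3°) = (-0.7581, 0.6521). D is at the origin and A lies 63.4 along u from D, so A = 63.4·u = (41.34, 48.07). Tangency of A1 to both parallel lines with radius 20.6 puts V and M at D ± 20.6·n: V = (-15.62, 13.43), M = (15.62, -13.43). Equal radii place Z and K the same way about A: Z = A + 20.6·n = (25.73, 61.50), K = A − 20.6·n = (56.96, 34.63). Then |DK| = |K − D| = 66.66.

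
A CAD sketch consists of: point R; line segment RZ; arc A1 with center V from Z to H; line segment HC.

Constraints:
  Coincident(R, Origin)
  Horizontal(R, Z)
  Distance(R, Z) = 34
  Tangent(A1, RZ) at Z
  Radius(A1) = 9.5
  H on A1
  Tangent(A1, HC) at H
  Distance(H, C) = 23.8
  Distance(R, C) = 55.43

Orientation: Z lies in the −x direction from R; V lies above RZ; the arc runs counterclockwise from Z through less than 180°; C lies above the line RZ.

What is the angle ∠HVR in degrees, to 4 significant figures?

62.03°

R is at the origin; R and Z share the same y with |RZ| = 34.0 and Z on the −x side, so Z = (-34.00, 0.000). Since A1 is tangent to RZ there, VZ ⟂ RZ, so V = Z + (0, 9.5) = (-34.00, 9.500). Since VH ⟂ HC (tangency), |VC| = √(9.5² + 23.8²) = 25.63 regardless of where H sits on A1. So C lies on both circle(R, 55.43) and circle(V, 25.63); the above-RZ intersection is C = (-44.69, 32.79). H is the foot of the tangent from C: H = (-27.45, 16.38).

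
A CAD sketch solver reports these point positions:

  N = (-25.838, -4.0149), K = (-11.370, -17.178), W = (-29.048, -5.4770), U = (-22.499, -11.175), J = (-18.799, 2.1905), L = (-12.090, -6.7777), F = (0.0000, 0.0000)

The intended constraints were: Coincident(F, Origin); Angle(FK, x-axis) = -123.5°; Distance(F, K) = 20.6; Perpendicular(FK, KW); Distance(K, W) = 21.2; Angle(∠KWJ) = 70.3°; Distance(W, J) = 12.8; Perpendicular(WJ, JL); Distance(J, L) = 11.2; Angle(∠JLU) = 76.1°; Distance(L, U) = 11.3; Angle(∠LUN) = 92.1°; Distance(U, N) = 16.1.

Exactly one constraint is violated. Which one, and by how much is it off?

Distance(U, N) = 16.1 — off by 8.20.

F = (0.00, 0.00) ✓; FK at -123.5° ✓; |FK| = 20.60 ✓; ∠(FK, KW) = 90.00° ✓; |KW| = 21.20 ✓; ∠KWJ = 70.30° ✓; |WJ| = 12.80 ✓; ∠(WJ, JL) = 90.00° ✓; |JL| = 11.20 ✓; ∠JLU = 76.10° ✓; |LU| = 11.30 ✓; ∠LUN = 92.10° ✓; |UN| = 7.900 ✗.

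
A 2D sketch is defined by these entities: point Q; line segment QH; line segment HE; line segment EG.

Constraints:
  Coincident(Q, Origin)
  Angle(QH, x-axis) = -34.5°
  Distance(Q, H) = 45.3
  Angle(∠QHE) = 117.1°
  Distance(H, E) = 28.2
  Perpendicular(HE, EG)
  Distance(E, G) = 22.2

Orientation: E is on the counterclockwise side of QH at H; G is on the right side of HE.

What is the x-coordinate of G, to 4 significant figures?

72.70

Q is at the origin; QH runs at -34.5° with length 45.3, so H = 45.3·(cos -34.5°, sin -34.5°) = (37.33, -25.66). ∠QHE = 117.1°, so HE runs at -34.5° + (180° − 117.1°) = 28.40° from the x-axis; with |HE| = 28.2, E = H + 28.2·(cos 28.40°, sin 28.40°) = (62.14, -12.25). HE is perpendicular to EG; with |EG| = 22.2 on the right of HE, G = E + 22.2·(0.4756, -0.8796) = (72.70, -31.77). So G.x = 72.70.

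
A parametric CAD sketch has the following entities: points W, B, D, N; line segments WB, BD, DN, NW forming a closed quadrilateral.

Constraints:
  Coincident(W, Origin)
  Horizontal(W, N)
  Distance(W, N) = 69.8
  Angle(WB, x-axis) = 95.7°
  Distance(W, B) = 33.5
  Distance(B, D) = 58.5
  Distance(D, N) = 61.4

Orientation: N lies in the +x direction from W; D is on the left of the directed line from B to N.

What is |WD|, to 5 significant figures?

76.402

W is at the origin; WN is horizontal with |WN| = 69.8 and N in +x, so N = (69.8, 0). WB runs at 95.7° with |WB| = 33.5, so B = (-3.3272, 33.334). D is determined by |BD| = 58.5 and |DN| = 61.4 together: it lies at the intersection of circle(B, 58.5) and circle(N, 61.4). With |BN| = 80.366, the foot of the radical line on BN is 38.020 from B and the perpendicular offset is √(58.5² − 38.020²) = 44.460. Taking the left-of-BN solution: D = (49.709, 58.020).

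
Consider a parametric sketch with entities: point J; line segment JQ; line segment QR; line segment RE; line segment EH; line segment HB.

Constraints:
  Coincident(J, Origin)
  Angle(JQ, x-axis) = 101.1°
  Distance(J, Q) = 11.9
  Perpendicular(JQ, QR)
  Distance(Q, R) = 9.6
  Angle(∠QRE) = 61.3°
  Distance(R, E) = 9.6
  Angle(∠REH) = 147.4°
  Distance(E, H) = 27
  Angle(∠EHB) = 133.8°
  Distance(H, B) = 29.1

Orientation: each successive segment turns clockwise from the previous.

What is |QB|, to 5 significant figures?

48.134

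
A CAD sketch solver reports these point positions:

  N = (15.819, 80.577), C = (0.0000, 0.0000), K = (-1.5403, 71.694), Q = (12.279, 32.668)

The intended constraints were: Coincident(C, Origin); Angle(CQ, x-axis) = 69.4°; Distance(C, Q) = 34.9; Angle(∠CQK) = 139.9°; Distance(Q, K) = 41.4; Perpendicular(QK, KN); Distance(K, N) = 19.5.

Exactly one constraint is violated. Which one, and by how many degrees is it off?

Perpendicular(QK, KN) — off by 7.60°.

C = (0.00, 0.00) ✓; CQ at 69.40° ✓; |CQ| = 34.90 ✓; ∠CQK = 139.9° ✓; |QK| = 41.40 ✓; ∠(QK, KN) = 82.40° ✗; |KN| = 19.50 ✓.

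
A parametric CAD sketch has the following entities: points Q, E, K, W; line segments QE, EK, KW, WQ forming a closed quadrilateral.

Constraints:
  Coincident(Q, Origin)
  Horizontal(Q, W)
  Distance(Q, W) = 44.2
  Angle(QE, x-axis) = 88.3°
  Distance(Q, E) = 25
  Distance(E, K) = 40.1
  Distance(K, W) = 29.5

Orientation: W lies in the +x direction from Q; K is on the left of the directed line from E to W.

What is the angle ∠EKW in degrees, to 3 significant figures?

90.8°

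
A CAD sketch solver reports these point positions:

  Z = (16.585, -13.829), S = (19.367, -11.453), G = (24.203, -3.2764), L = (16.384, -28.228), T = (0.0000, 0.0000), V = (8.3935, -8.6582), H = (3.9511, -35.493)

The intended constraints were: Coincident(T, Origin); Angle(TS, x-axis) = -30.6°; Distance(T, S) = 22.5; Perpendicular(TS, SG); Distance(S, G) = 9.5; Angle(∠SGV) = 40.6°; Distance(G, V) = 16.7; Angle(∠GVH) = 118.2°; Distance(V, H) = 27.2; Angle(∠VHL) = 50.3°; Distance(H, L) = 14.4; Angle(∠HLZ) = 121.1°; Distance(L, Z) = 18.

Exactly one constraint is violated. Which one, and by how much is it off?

Distance(L, Z) = 18 — off by 3.60.

T = (0.00, 0.00) ✓; TS at -30.60° ✓; |TS| = 22.50 ✓; ∠(TS, SG) = 90.00° ✓; |SG| = 9.500 ✓; ∠SGV = 40.60° ✓; |GV| = 16.70 ✓; ∠GVH = 118.2° ✓; |VH| = 27.20 ✓; ∠VHL = 50.30° ✓; |HL| = 14.40 ✓; ∠HLZ = 121.1° ✓; |LZ| = 14.40 ✗.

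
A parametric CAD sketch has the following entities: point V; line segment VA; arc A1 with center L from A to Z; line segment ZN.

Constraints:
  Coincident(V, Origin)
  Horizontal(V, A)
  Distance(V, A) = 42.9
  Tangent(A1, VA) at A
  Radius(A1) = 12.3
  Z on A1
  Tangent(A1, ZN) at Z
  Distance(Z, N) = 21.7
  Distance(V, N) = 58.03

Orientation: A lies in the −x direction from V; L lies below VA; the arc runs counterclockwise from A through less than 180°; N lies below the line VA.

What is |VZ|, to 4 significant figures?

56.79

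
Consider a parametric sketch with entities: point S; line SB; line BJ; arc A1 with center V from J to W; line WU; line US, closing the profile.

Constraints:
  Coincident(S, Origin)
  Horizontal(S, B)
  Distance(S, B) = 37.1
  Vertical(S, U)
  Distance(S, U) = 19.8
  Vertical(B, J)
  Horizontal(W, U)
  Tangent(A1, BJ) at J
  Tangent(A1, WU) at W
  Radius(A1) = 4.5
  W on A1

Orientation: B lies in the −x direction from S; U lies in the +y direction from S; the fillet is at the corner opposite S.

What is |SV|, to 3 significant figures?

36.0

S and U share the same x with |SU| = 19.8 and U on the +y side, so U = (0.00, 19.8). The virtual corner opposite S is at (-37.1, 19.8). Since A1 is tangent to BJ there, VJ ⟂ BJ and the tangent condition forces VW to be normal to WU, with radius 4.5, so the center V sits 4.5 in from both sides at V = (-32.6, 15.3). Then |SV| = |V − S| = 36.0.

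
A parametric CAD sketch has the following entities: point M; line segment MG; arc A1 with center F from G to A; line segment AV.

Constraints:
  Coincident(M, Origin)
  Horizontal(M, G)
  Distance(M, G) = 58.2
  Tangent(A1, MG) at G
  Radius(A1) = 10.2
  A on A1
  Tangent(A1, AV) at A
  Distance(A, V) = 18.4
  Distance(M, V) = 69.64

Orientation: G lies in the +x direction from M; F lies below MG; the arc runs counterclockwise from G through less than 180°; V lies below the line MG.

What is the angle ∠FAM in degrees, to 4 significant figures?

120.9°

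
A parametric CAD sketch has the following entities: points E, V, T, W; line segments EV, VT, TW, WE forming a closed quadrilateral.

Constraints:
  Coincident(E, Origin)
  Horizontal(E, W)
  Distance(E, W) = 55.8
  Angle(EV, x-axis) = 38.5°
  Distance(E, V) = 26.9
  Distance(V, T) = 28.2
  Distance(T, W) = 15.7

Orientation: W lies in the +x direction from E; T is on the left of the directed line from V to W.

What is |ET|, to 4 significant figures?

51.15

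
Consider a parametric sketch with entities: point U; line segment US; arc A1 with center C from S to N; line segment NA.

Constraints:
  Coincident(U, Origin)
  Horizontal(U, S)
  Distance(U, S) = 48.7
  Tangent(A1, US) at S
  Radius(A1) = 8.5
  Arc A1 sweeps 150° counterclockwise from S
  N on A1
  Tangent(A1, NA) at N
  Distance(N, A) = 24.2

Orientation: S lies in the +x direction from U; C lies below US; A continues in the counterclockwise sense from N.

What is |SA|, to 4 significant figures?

32.57

U is at the origin; U and S share the same y with |US| = 48.7 and S on the +x side, so S = (48.70, 0.000). A1 meets US tangentially, so CS is at right angles to US, so C = S + (0, -8.5) = (48.70, -8.500). On A1, S sits at bearing 90° from C; a 150° counterclockwise sweep puts N at bearing 240°, so N = C + 8.5·(cos 240°, sin 240°) = (44.45, -15.86). The tangent condition forces CN to be normal to NA, so NA runs along (−sin 240°, cos 240°); with |NA| = 24.2, A = (65.41, -27.96). Then |SA| = |A − S| = 32.57.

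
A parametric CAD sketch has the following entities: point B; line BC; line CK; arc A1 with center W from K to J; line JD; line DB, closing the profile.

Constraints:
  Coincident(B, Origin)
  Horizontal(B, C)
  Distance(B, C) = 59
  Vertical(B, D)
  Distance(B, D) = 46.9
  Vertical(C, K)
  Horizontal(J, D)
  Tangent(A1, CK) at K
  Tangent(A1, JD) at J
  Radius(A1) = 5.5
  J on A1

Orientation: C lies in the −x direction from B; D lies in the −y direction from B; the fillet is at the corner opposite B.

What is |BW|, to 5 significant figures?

67.648

B and D share the same x with |BD| = 46.9 and D on the −y side, so D = (0.0000, -46.900). The virtual corner opposite B is at (-59.000, -46.900). A1 meets CK tangentially, so WK is at right angles to CK and since A1 is tangent to JD there, WJ ⟂ JD, with radius 5.5, so the center W sits 5.5 in from both sides at W = (-53.500, -41.400). Then |BW| = |W − B| = 67.648.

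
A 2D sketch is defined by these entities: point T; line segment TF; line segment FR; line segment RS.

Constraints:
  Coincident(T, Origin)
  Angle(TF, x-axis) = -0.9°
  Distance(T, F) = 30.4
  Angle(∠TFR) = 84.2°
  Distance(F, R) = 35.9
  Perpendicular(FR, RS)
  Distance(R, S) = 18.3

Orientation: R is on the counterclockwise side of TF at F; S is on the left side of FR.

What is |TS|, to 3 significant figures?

34.9

∠TFR = 84.2°, so FR runs at -0.9° + (180° − 84.2°) = 94.9° from the x-axis; with |FR| = 35.9, R = F + 35.9·(cos 94.9°, sin 94.9°) = (27.3, 35.3). FR ⟂ RS; with |RS| = 18.3 on the left of FR, S = R + 18.3·(-0.996, -0.0854) = (9.10, 33.7). Then |TS| = |S − T| = 34.9.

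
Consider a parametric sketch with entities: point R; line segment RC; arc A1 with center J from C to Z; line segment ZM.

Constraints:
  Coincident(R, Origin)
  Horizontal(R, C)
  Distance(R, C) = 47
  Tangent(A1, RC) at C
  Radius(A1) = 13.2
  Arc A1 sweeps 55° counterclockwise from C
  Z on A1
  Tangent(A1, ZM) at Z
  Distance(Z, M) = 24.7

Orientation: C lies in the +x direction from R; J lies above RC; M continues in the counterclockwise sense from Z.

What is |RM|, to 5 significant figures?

76.485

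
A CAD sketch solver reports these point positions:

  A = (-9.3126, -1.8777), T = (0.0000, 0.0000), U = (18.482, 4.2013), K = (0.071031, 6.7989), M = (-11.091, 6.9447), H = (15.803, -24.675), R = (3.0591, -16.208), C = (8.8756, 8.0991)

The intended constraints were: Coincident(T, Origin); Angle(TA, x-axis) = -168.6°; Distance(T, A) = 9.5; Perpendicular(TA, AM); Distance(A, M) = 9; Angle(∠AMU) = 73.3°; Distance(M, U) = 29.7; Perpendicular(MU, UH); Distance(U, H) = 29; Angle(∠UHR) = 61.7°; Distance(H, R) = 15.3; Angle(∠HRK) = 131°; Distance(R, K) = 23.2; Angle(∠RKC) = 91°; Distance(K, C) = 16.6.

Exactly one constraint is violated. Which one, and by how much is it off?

Distance(K, C) = 16.6 — off by 7.70.

T = (0.00, 0.00) ✓; TA at -168.6° ✓; |TA| = 9.500 ✓; ∠(TA, AM) = 90.00° ✓; |AM| = 9.000 ✓; ∠AMU = 73.30° ✓; |MU| = 29.70 ✓; ∠(MU, UH) = 90.00° ✓; |UH| = 29.00 ✓; ∠UHR = 61.70° ✓; |HR| = 15.30 ✓; ∠HRK = 131.0° ✓; |RK| = 23.20 ✓; ∠RKC = 91.00° ✓; |KC| = 8.900 ✗.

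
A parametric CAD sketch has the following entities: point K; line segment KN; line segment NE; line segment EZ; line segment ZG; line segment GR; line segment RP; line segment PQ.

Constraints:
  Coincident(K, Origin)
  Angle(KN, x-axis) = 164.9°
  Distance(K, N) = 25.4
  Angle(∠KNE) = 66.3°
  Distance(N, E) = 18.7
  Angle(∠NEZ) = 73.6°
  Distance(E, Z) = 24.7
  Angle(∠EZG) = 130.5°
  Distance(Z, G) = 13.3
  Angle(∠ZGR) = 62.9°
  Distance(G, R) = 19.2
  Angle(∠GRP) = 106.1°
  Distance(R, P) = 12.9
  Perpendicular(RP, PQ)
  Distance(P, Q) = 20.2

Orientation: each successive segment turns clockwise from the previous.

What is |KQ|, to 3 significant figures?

8.27

K is at the origin; KN runs at 164.9° with length 25.4, so N = (-24.5, 6.62). ∠KNE = 66.3° gives NE at 51.2° from the x-axis; with |NE| = 18.7, E = (-12.8, 21.2). ∠NEZ = 73.6° gives EZ at -55.2° from the x-axis; with |EZ| = 24.7, Z = (1.29, 0.908). ∠EZG = 130.5° gives ZG at -105° from the x-axis; with |ZG| = 13.3, G = (-2.08, -12.0). ∠ZGR = 62.9° gives GR at 138° from the x-axis; with |GR| = 19.2, R = (-16.4, 0.841). ∠GRP = 106.1° gives RP at 64.3° from the x-axis; with |RP| = 12.9, P = (-10.8, 12.5). The perpendicularity gives PQ at right angles to RP, so PQ runs at -25.7°; with |PQ| = 20.2, Q = (7.40, 3.70). Then |KQ| = |Q − K| = 8.27.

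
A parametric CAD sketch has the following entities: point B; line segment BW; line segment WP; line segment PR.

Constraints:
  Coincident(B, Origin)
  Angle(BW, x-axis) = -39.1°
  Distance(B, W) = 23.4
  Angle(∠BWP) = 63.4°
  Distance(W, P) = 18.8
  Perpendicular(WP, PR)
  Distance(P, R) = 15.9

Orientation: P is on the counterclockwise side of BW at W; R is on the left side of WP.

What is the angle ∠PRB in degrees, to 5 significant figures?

121.11°

B is at the origin; BW runs at -39.1° with length 23.4, so W = 23.4·(cos -39.1°, sin -39.1°) = (18.159, -14.758). ∠BWP = 63.4°, so WP runs at -39.1° + (180° − 63.4°) = 77.500° from the x-axis; with |WP| = 18.8, P = W + 18.8·(cos 77.500°, sin 77.500°) = (22.229, 3.5966). WP is perpendicular to PR; with |PR| = 15.9 on the left of WP, R = P + 15.9·(-0.97630, 0.21644) = (6.7054, 7.0379). Then cos ∠PRB = RP·RB / (|RP||RB|), giving 121.11°.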